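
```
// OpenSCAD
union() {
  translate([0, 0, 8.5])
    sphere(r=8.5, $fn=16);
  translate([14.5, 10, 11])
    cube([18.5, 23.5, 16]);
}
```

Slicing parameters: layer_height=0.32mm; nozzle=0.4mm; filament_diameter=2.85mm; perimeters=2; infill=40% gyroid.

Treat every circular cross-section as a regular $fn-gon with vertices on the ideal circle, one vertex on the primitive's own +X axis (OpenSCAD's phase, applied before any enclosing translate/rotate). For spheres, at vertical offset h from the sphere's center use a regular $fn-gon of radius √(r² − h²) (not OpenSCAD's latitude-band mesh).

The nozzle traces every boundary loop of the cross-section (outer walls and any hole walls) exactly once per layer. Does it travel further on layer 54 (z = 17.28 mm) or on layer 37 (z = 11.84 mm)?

Layer 54 (z = 17.28): the sphere is not intersected at this z (|z−center|=8.780 > r=8.5); the cube at (14.5, 10) (footprint 18.5×23.5) is included at this height (perimeter 84.00 mm); Taking the union: only the 18.5×23.5 cube at (14.5, 10) is present, so the union is just that shape — boundary = 84.00 mm. So its perimeter = 84.00 mm. Layer 37 (z = 11.84): the r=8.5 sphere slices to a regular 16-gon of circumradius 7.816 (√(r²−h²) with h=3.34 from center) (perimeter = 2·16·7.816·sin(180°/16) = 48.80 mm); the cube at (14.5, 10) is present — its section is the full 18.5×23.5 rectangle (perimeter 84.00 mm); Merging all regions: the 2 present regions are separate (no shared area or edge), so areas and boundary lengths simply add and each stays a separate island — boundary = 132.80 mm. So its perimeter = 132.80 mm. Layer 37 is larger (132.80 vs 84.00 mm).

layer 37 (z = 11.84 mm)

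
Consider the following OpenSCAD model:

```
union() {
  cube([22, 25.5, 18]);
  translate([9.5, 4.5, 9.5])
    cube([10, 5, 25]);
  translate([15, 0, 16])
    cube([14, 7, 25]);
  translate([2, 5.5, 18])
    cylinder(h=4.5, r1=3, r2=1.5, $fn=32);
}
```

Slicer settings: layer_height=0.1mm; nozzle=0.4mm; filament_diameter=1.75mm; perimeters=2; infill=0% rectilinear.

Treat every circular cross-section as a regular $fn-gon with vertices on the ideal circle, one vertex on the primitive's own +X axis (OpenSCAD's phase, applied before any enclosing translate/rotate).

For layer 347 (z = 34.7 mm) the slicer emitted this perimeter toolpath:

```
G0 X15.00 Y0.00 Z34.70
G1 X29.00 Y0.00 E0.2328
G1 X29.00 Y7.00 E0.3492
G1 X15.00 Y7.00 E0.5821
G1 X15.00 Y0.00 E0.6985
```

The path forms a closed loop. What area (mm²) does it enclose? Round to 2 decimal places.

Apply the shoelace formula to the sequence of (X, Y) vertices; enclosed area = 98.00 mm².

98.00 mm²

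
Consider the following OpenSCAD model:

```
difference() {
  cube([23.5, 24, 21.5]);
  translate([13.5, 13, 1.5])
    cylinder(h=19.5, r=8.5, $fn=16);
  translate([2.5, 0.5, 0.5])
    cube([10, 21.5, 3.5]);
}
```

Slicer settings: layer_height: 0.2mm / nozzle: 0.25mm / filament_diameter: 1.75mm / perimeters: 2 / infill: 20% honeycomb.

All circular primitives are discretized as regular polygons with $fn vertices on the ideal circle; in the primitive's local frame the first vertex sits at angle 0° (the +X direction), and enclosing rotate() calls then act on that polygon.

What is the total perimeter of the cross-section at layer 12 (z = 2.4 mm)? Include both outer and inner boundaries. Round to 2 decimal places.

At z = 2.4 mm: the cube (footprint 23.5×24) is included at this height (perimeter 95.00 mm); the r=8.5 cylinder at (13.5, 13) gives a regular 16-gon of circumradius 8.5 (constant along its height) (perimeter = 2·16·8.500·sin(180°/16) = 53.06 mm); the 10×21.5 cube at (2.5, 0.5) contributes its full rectangle (perimeter 63.00 mm); Taking the first minus the rest: starting from the 23.5×24 cube, the r=8.5 cylinder at (13.5, 13) lies wholly inside it (removes its full 221.19 mm² and its 53.06 mm outline becomes a hole wall); the 10×21.5 cube at (2.5, 0.5) partially overlaps it — only the 121.21 mm² overlap (of its 215.00 mm²) is removed, clipping the outline — boundary (outer + 1 inner loop) = 169.97 mm. Overall, the cross-section is one region with 1 hole. Total boundary length (outer + inner) = 169.97 mm.

169.97 mm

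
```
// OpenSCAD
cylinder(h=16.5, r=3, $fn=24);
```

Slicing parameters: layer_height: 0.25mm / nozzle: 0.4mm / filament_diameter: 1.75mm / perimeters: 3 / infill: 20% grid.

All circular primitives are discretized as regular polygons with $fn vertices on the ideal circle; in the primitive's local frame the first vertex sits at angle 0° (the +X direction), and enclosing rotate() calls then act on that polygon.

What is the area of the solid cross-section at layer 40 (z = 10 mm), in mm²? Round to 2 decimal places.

27.95 mm²

At z = 10 mm: the cylinder: section is a regular 24-gon, circumradius r=3 (area = (24/2)·3.000²·sin(360°/24) = 27.95 mm²). Overall, the cross-section is a single solid region. Net area = 27.95 mm².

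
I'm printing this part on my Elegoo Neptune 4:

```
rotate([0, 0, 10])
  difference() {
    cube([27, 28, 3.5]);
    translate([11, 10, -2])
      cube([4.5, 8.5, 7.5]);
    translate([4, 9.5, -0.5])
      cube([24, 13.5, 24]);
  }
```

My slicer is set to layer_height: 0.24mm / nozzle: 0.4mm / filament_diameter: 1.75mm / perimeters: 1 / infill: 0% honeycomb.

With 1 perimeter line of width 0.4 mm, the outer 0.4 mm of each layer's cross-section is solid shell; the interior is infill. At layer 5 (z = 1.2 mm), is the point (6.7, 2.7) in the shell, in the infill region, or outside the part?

infill

At z = 1.2 mm: the cube is present — its section is the full 27×28 rectangle; the cube at (11, 10) is present — its section is the full 4.5×8.5 rectangle; the 24×13.5 cube at (4, 9.5) contributes its full rectangle; Subtracting the remaining from the first: starting from the 27×28 cube, the 4.5×8.5 cube at (11, 10) lies wholly inside it (removes its full 38.25 mm² and its 26.00 mm outline becomes a hole wall); the 24×13.5 cube at (4, 9.5) partially overlaps it — only the 272.25 mm² overlap (of its 324.00 mm²) is removed, clipping the outline — 1 connected region; (rotated 10° about Z; rotation is an isometry so areas/perimeters/island counts are preserved). Overall, the cross-section is a single solid region. Undo the 10° rotation: the query point maps to (7.067, 1.496) in the un-rotated model frame. The nearest boundary edge runs (27.00, 0.00)→(0.00, 0.00); distance from the point to it = 1.50 mm. The point is inside the cross-section and 1.50 mm from the nearest boundary — more than the 0.4 mm shell width (1 × 0.4), so it's in the infill interior.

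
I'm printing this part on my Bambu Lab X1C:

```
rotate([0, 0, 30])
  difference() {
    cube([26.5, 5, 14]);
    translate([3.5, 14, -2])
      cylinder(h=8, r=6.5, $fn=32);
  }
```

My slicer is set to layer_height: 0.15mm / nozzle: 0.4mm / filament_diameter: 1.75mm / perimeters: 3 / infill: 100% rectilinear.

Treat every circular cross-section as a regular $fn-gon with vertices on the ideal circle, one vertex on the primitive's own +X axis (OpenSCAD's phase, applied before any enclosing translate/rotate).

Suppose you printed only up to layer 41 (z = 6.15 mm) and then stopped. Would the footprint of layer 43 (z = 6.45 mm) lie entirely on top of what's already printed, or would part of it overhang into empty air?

entirely on top

Compare the two slices. At z = 6.15: the cube is present — its section is the full 26.5×5 rectangle (area 132.50 mm²); the cylinder at (3.5, 14) is not intersected at this z (z outside [-2, 6]); Subtracting the remaining from the first: none of the subtracted shapes is present at this height, so the 26.5×5 cube is unchanged — area = 132.50 mm²; (whole slice rotated 30° about Z — lengths, areas and connectivity unchanged). At z = 6.45: the cube is present — its section is the full 26.5×5 rectangle (area 132.50 mm²); the cylinder at (3.5, 14) does not reach this height (z outside [-2, 6]); Subtracting the remaining from the first: none of the subtracted shapes is present at this height, so the 26.5×5 cube is unchanged — area = 132.50 mm²; (rotated 30° about Z; rotation is an isometry so areas/perimeters/island counts are preserved). Checking containment: the cross-section at z = 6.45 is a subset of the cross-section at z = 6.15.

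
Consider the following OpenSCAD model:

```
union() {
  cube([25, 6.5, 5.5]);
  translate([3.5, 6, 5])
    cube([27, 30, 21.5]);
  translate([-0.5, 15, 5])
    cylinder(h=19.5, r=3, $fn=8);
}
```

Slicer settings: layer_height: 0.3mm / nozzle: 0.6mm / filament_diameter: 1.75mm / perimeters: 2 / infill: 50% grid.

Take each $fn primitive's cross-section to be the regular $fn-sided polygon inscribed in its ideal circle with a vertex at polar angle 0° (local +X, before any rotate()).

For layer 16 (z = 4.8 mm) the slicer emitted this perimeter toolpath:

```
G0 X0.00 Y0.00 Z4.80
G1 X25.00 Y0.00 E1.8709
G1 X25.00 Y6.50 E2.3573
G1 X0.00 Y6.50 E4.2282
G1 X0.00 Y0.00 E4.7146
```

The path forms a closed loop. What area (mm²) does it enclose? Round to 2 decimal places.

Apply the shoelace formula to the sequence of (X, Y) vertices; enclosed area = 162.50 mm².

162.50 mm²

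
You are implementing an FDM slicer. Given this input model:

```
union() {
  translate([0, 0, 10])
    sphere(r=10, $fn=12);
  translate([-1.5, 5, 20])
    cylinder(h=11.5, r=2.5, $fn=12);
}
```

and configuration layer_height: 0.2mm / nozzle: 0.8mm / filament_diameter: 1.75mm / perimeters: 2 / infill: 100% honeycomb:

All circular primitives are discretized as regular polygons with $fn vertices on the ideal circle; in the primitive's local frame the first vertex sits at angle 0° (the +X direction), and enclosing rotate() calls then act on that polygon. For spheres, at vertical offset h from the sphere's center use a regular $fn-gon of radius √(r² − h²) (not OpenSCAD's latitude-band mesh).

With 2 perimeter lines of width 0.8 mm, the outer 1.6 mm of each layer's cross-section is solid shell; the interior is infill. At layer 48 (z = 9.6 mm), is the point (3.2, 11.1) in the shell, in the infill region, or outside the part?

outside

At z = 9.6 mm: the r=10 sphere slices to a regular 12-gon of circumradius 9.992 (√(r²−h²) with h=0.4 from center); the cylinder at (-1.5, 5) is absent (z outside [20, 31.5]); Merging all regions: only the r=10 sphere is present, so the union is just that shape — 1 connected region. Overall, the cross-section is a single solid region. The nearest boundary edge runs (5.00, 8.65)→(0.00, 9.99); distance from the point to it = 1.90 mm. The point is not inside any of the regions above, so it lies outside the cross-section (1.90 mm from the nearest boundary).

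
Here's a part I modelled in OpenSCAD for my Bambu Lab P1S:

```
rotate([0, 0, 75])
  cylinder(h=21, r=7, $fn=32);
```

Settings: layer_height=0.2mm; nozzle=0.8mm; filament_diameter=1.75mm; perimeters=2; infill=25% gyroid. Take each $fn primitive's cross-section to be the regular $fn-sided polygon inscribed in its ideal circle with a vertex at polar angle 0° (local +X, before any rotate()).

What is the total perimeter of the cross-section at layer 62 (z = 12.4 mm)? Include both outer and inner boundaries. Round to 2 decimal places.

At z = 12.4 mm: the cylinder: section is a regular 32-gon, circumradius r=7 (perimeter = 2·32·7.000·sin(180°/32) = 43.91 mm); (whole slice rotated 75° about Z — lengths, areas and connectivity unchanged). Overall, the cross-section is a single solid region. Total boundary length (outer) = 43.91 mm.

43.91 mm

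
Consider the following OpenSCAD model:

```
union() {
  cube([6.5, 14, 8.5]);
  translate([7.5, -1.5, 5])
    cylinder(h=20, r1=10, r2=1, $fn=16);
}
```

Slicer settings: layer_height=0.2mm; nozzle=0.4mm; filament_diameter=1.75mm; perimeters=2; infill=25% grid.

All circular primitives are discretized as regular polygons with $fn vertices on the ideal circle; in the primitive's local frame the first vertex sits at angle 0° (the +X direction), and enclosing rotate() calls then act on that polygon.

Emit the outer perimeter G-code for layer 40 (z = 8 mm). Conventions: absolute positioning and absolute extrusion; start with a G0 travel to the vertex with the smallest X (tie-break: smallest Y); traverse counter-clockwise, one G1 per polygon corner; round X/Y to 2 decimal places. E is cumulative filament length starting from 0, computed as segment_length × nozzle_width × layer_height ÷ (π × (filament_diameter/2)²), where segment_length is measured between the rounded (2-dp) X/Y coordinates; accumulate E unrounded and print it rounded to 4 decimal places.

At z = 8 mm: the 6.5×14 cube contributes its full rectangle; the cone at (7.5, -1.5) contributes a regular 16-gon of circumradius 8.650 (interpolated between r1=10 and r2=1 at t=0.150); Combining (union): the regions partially overlap (shared area 36.07 mm²), so overlapping operands fuse into one piece — 1 connected region. The outline is a single polygon with 18 vertices. Extrusion per mm of travel: 0.4 × 0.2 / (π × 0.875²) = 0.033260. Accumulating E over each segment gives final E = 2.3543.

G0 X-1.15 Y-1.50 Z8.00
G1 X-0.49 Y-4.81 E0.1123
G1 X1.38 Y-7.62 E0.2245
G1 X4.19 Y-9.49 E0.3368
G1 X7.50 Y-10.15 E0.4490
G1 X10.81 Y-9.49 E0.5613
G1 X13.62 Y-7.62 E0.6736
G1 X15.49 Y-4.81 E0.7858
G1 X16.15 Y-1.50 E0.8981
G1 X15.49 Y1.81 E1.0103
G1 X13.62 Y4.62 E1.1226
G1 X10.81 Y6.49 E1.2349
G1 X7.50 Y7.15 E1.3471
G1 X6.50 Y6.95 E1.3811
G1 X6.50 Y14.00 E1.6155
G1 X0.00 Y14.00 E1.8317
G1 X0.00 Y2.55 E2.2126
G1 X-0.49 Y1.81 E2.2421
G1 X-1.15 Y-1.50 E2.3543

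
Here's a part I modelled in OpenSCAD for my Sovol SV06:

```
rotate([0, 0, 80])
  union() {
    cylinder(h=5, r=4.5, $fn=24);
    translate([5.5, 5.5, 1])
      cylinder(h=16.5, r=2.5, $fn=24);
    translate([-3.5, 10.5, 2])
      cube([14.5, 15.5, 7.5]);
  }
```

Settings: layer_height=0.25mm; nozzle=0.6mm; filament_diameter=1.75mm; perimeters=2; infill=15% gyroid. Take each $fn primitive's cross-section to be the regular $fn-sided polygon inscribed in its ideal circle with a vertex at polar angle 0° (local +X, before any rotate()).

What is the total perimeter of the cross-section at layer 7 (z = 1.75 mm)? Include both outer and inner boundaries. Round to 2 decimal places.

43.86 mm

At z = 1.75 mm: the r=4.5 cylinder gives a regular 24-gon of circumradius 4.5 (constant along its height) (perimeter = 2·24·4.500·sin(180°/24) = 28.19 mm); the r=2.5 cylinder at (5.5, 5.5) gives a regular 24-gon of circumradius 2.5 (constant along its height) (perimeter = 2·24·2.500·sin(180°/24) = 15.66 mm); the cube at (-3.5, 10.5) does not reach this height (z outside [2, 9.5]); Taking the union: the 2 present regions are separate (no shared area or edge), so areas and boundary lengths simply add and each stays a separate island — boundary = 43.86 mm; (rotated 80° about Z; rotation is an isometry so areas/perimeters/island counts are preserved). Overall, the cross-section has 2 separate islands. Total boundary length (outer) = 43.86 mm.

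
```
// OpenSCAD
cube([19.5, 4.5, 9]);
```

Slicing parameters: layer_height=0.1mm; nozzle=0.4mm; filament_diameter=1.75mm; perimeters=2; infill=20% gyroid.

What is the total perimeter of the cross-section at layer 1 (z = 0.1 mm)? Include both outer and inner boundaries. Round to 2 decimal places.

At z = 0.1 mm: the 19.5×4.5 cube contributes its full rectangle (perimeter 48.00 mm). Overall, the cross-section is a single solid region. Total boundary length (outer) = 48.00 mm.

48.00 mm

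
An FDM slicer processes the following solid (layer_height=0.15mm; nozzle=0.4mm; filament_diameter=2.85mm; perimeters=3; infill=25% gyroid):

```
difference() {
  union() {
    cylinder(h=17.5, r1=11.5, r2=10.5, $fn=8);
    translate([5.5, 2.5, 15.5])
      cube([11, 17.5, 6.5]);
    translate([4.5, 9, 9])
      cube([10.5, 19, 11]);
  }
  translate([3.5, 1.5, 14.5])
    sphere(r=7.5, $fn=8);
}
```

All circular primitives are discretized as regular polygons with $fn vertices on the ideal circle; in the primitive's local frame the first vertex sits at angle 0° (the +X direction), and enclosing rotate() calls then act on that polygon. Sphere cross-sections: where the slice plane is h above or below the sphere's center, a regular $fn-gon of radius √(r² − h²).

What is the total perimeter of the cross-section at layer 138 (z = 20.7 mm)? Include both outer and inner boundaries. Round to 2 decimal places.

56.02 mm

At z = 20.7 mm: the cone is absent (z outside [0, 17.5]); the cube at (5.5, 2.5) (footprint 11×17.5) is included at this height (perimeter 57.00 mm); the cube at (4.5, 9) is not intersected at this z (z outside [9, 20]); Merging all regions: only the 11×17.5 cube at (5.5, 2.5) is present, so the union is just that shape — boundary = 57.00 mm; the sphere at (3.5, 1.5): section is a regular 8-gon, circumradius = √(r²−h²) = √(7.5²−6.2²) = 4.220 (perimeter = 2·8·4.220·sin(180°/8) = 25.84 mm); Subtracting the remaining from the first: starting from the result so far, the r=7.5 sphere at (3.5, 1.5) partially overlaps it — only the 2.97 mm² overlap (of its 50.37 mm²) is removed, clipping the outline — boundary = 56.02 mm. Overall, the cross-section is a single solid region. Total boundary length (outer) = 56.02 mm.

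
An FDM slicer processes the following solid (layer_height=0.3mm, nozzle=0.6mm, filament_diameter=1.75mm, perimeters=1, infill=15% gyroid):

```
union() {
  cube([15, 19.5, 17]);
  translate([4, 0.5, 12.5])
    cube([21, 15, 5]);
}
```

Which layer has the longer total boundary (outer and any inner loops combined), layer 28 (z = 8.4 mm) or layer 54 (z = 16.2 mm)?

layer 54 (z = 16.2 mm)

Layer 28 (z = 8.4): the cube (footprint 15×19.5) is included at this height (perimeter 69.00 mm); the cube at (4, 0.5) is not intersected at this z (z outside [12.5, 17.5]); Merging all regions: only the 15×19.5 cube is present, so the union is just that shape — boundary = 69.00 mm. So its perimeter = 69.00 mm. Layer 54 (z = 16.2): the cube (footprint 15×19.5) is included at this height (perimeter 69.00 mm); the cube at (4, 0.5) (footprint 21×15) is included at this height (perimeter 72.00 mm); Combining (union): the regions partially overlap (shared area 165.00 mm²), so the edge portions inside another operand are dropped and the merged outline is re-measured after clipping — boundary = 89.00 mm. So its perimeter = 89.00 mm. Layer 54 is larger (89.00 vs 69.00 mm).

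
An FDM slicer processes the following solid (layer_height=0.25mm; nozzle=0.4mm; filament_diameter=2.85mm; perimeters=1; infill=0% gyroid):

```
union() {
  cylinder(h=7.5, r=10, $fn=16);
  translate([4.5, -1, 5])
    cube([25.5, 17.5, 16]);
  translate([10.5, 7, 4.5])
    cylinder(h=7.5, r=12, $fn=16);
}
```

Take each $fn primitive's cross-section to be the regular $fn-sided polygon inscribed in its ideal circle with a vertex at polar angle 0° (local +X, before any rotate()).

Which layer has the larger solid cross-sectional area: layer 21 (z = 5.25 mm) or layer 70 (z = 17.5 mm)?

Layer 21 (z = 5.25): the r=10 cylinder contributes a regular 16-gon of circumradius 10 (area = (16/2)·10.000²·sin(360°/16) = 306.15 mm²); the cube at (4.5, -1) is present — its section is the full 25.5×17.5 rectangle (area 446.25 mm²); the r=12 cylinder at (10.5, 7) gives a regular 16-gon of circumradius 12 (constant along its height) (area = (16/2)·12.000²·sin(360°/16) = 440.85 mm²); Combining (union): the regions partially overlap — summed areas 1193.25 mm² minus the doubly-counted overlap 402.68 mm² gives 790.56 mm² — area = 790.56 mm². So its area = 790.56 mm². Layer 70 (z = 17.5): the cylinder is not intersected at this z (z outside [0, 7.5]); the 25.5×17.5 cube at (4.5, -1) contributes its full rectangle (area 446.25 mm²); the cylinder at (10.5, 7) does not reach this height (z outside [4.5, 12]); Taking the union: only the 25.5×17.5 cube at (4.5, -1) is present, so the union is just that shape — area = 446.25 mm². So its area = 446.25 mm². Layer 21 is larger (790.56 vs 446.25 mm²).

layer 21 (z = 5.25 mm)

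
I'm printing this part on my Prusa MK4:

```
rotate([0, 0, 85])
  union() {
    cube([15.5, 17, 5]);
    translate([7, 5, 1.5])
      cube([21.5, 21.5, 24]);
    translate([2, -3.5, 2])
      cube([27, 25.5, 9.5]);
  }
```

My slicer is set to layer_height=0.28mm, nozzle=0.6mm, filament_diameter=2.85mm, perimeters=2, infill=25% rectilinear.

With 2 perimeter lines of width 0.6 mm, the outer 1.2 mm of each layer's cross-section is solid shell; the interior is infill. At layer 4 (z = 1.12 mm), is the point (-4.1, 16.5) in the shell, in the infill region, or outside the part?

outside

At z = 1.12 mm: the cube is present — its section is the full 15.5×17 rectangle; the cube at (7, 5) is not intersected at this z (z outside [1.5, 25.5]); the cube at (2, -3.5) is absent (z outside [2, 11.5]); Combining (union): only the 15.5×17 cube is present, so the union is just that shape — 1 connected region; (rotated 85° about Z; rotation is an isometry so areas/perimeters/island counts are preserved). Overall, the cross-section is a single solid region. Undo the 85° rotation: the query point maps to (16.080, 5.522) in the un-rotated model frame. The nearest boundary edge runs (15.50, 0.00)→(15.50, 17.00); distance from the point to it = 0.58 mm. The point is not inside any of the regions above, so it lies outside the cross-section (0.58 mm from the nearest boundary).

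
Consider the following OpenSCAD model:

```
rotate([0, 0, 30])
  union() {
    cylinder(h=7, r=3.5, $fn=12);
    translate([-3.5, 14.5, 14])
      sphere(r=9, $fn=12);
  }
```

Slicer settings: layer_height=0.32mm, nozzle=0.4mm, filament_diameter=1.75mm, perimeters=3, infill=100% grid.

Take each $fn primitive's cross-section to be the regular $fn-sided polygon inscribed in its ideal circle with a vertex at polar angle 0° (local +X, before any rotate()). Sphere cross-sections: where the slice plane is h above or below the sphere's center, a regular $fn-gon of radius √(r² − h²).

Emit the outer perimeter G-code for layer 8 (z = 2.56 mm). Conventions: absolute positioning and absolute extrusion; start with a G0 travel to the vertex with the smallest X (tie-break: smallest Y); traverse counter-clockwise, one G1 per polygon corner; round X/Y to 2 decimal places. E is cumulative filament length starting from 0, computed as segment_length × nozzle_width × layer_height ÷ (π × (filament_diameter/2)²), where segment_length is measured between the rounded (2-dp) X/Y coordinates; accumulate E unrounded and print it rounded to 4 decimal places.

At z = 2.56 mm: the r=3.5 cylinder contributes a regular 12-gon of circumradius 3.5; the sphere at (-3.5, 14.5) is absent (|z−center|=11.440 > r=9); Combining (union): only the r=3.5 cylinder is present, so the union is just that shape — 1 connected region; (whole slice rotated 30° about Z — lengths, areas and connectivity unchanged). The outline is a single polygon with 12 vertices. Extrusion per mm of travel: 0.4 × 0.32 / (π × 0.875²) = 0.053216. Accumulating E over each segment gives final E = 1.1568.

G0 X-3.50 Y0.00 Z2.56
G1 X-3.03 Y-1.75 E0.0964
G1 X-1.75 Y-3.03 E0.1928
G1 X0.00 Y-3.50 E0.2892
G1 X1.75 Y-3.03 E0.3856
G1 X3.03 Y-1.75 E0.4819
G1 X3.50 Y0.00 E0.5784
G1 X3.03 Y1.75 E0.6748
G1 X1.75 Y3.03 E0.7711
G1 X0.00 Y3.50 E0.8676
G1 X-1.75 Y3.03 E0.9640
G1 X-3.03 Y1.75 E1.0603
G1 X-3.50 Y0.00 E1.1568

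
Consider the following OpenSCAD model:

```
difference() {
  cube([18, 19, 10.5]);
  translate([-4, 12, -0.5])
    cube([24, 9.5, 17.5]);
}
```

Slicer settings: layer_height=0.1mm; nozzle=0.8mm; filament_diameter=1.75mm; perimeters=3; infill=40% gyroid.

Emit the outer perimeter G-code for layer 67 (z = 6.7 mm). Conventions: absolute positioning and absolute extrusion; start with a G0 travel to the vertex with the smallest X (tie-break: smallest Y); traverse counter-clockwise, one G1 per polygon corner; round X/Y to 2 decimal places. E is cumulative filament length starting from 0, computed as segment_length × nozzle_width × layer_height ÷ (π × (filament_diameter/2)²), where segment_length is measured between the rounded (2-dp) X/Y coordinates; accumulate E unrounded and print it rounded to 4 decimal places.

At z = 6.7 mm: the cube (footprint 18×19) is included at this height; the cube at (-4, 12) is present — its section is the full 24×9.5 rectangle; After the difference (first − rest): starting from the 18×19 cube, the 24×9.5 cube at (-4, 12) partially overlaps it — only the 126.00 mm² overlap (of its 228.00 mm²) is removed, clipping the outline — 1 connected region. The outline is a single polygon with 4 vertices. Extrusion per mm of travel: 0.8 × 0.1 / (π × 0.875²) = 0.033260. Accumulating E over each segment gives final E = 1.9956.

G0 X0.00 Y0.00 Z6.70
G1 X18.00 Y0.00 E0.5987
G1 X18.00 Y12.00 E0.9978
G1 X0.00 Y12.00 E1.5965
G1 X0.00 Y0.00 E1.9956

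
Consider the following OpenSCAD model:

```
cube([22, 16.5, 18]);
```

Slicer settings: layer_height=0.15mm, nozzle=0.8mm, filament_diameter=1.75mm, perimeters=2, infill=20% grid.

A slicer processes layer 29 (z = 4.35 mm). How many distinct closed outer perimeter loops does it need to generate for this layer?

At z = 4.35 mm: the 22×16.5 cube contributes its full rectangle. The result has 1 disconnected region.

1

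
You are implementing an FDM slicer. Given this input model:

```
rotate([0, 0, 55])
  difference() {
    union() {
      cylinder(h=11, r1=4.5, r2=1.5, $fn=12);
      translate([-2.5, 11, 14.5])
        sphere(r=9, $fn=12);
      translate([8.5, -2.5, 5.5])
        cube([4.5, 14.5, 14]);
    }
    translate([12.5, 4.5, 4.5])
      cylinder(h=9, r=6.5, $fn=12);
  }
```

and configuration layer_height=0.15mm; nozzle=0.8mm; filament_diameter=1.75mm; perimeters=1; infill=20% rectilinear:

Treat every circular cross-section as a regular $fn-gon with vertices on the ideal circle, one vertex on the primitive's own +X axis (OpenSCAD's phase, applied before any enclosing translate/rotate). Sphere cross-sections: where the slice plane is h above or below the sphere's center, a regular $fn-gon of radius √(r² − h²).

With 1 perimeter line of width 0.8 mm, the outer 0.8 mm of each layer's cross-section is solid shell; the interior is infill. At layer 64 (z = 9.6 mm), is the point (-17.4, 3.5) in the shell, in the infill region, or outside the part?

At z = 9.6 mm: the cone: at t=0.873 of its height the radius interpolates to r₁+(r₂−r₁)t = 1.882, giving a regular 12-gon of that circumradius; the r=9 sphere at (-2.5, 11) slices to a regular 12-gon of circumradius 7.549 (√(r²−h²) with h=4.9 from center); the cube at (8.5, -2.5) is present — its section is the full 4.5×14.5 rectangle; Taking the union: the 3 present regions are separate (no shared area or edge), so areas and boundary lengths simply add and each stays a separate island — 3 connected regions; the r=6.5 cylinder at (12.5, 4.5) contributes a regular 12-gon of circumradius 6.5; Taking the first minus the rest: starting from the result so far, the r=6.5 cylinder at (12.5, 4.5) partially overlaps it — only the 53.73 mm² overlap (of its 126.75 mm²) is removed, clipping the outline — 4 connected regions; (whole slice rotated 55° about Z — lengths, areas and connectivity unchanged). Overall, the cross-section has 4 separate islands. Undo the 55° rotation: the query point maps to (-7.113, 16.261) in the un-rotated model frame. The nearest boundary edge runs (-9.04, 14.77)→(-6.27, 17.54); distance from the point to it = 0.31 mm. (Shell/infill is judged within the island containing the point — the largest one.) The point is inside the cross-section, 0.31 mm from the nearest boundary — within the 0.8 mm shell band (1 × 0.8).

shell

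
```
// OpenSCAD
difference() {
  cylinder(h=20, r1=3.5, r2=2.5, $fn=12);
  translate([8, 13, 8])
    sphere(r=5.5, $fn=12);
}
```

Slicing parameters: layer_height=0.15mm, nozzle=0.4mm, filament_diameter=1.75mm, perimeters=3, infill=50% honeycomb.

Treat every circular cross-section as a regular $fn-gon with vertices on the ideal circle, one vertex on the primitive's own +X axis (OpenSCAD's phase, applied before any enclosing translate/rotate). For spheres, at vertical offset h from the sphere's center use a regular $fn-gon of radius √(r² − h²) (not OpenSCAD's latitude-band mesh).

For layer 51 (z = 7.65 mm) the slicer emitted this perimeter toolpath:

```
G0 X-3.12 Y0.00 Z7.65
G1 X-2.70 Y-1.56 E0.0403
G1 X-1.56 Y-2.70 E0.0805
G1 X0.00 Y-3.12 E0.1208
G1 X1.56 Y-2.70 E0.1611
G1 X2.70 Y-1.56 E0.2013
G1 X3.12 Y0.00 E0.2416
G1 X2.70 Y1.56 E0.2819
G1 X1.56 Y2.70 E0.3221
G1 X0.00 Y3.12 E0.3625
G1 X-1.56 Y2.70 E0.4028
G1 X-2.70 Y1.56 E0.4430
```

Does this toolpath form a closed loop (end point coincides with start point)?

Start point (G0): (-3.12, 0.00). End point (last G1): the path does not return to the start — open.

no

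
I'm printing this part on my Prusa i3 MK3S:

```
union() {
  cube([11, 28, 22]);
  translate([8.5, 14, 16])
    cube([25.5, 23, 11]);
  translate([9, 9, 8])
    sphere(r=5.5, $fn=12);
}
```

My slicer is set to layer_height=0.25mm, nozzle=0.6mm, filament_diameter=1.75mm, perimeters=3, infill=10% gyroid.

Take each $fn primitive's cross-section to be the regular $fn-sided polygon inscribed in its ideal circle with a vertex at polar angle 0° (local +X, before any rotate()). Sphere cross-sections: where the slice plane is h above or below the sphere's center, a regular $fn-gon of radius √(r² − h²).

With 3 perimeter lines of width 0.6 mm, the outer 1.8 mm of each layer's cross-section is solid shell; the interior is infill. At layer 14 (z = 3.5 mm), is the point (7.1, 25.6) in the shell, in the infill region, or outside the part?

infill

At z = 3.5 mm: the 11×28 cube contributes its full rectangle; the cube at (8.5, 14) does not reach this height (z outside [16, 27]); the r=5.5 sphere at (9, 9) slices to a regular 12-gon of circumradius 3.162 (√(r²−h²) with h=4.5 from center); Combining (union): the regions partially overlap (shared area 26.45 mm²), so overlapping operands fuse into one piece — 1 connected region. Overall, the cross-section is a single solid region. The nearest boundary edge runs (0.00, 28.00)→(11.00, 28.00); distance from the point to it = 2.40 mm. The point is inside the cross-section and 2.40 mm from the nearest boundary — more than the 1.8 mm shell width (3 × 0.6), so it's in the infill interior.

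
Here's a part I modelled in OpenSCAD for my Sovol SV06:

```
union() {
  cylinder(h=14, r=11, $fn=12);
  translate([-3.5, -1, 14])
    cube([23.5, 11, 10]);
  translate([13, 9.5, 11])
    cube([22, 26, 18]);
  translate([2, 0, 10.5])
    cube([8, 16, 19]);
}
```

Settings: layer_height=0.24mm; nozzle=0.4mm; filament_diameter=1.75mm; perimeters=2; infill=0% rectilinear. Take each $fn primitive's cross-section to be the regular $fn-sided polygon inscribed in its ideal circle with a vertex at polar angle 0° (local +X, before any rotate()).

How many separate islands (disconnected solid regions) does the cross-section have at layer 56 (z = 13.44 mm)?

2

At z = 13.44 mm: the r=11 cylinder contributes a regular 12-gon of circumradius 11; the cube at (-3.5, -1) does not reach this height (z outside [14, 24]); the 22×26 cube at (13, 9.5) contributes its full rectangle; the cube at (2, 0) is present — its section is the full 8×16 rectangle; Taking the union: the regions partially overlap (shared area 67.42 mm²), so overlapping operands fuse into one piece — 2 connected regions. Overall, the cross-section has 2 separate islands. Island count = 2.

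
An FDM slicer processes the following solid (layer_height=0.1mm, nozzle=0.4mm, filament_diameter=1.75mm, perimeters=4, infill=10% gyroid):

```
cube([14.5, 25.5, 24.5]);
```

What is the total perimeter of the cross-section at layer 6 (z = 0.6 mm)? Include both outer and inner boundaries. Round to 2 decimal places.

80.00 mm

At z = 0.6 mm: the cube (footprint 14.5×25.5) is included at this height (perimeter 80.00 mm). Overall, the cross-section is a single solid region. Total boundary length (outer) = 80.00 mm.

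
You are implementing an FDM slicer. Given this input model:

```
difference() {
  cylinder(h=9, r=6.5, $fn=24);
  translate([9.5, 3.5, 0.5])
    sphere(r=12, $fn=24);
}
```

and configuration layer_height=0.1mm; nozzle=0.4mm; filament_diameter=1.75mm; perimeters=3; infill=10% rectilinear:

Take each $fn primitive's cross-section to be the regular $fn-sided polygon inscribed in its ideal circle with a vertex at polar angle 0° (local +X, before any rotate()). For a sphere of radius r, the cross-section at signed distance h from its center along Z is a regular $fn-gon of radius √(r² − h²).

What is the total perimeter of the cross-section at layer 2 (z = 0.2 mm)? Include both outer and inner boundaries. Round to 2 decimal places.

At z = 0.2 mm: the r=6.5 cylinder contributes a regular 24-gon of circumradius 6.5 (perimeter = 2·24·6.500·sin(180°/24) = 40.72 mm); the r=12 sphere at (9.5, 3.5) contributes a regular 24-gon of circumradius √(12²−0.3²) = 11.996 (perimeter = 2·24·11.996·sin(180°/24) = 75.16 mm); Subtracting the remaining from the first: starting from the r=6.5 cylinder, the r=12 sphere at (9.5, 3.5) partially overlaps it — only the 80.99 mm² overlap (of its 446.96 mm²) is removed, clipping the outline — boundary = 34.24 mm. Overall, the cross-section is a single solid region. Total boundary length (outer) = 34.24 mm.

34.24 mm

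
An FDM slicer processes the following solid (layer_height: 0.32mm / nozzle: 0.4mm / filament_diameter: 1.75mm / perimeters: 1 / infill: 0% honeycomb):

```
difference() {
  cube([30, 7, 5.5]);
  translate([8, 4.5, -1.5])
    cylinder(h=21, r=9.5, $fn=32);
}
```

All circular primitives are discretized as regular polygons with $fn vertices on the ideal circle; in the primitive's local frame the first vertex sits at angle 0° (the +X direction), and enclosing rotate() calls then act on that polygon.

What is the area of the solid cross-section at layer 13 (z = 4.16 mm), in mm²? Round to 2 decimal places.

At z = 4.16 mm: the cube (footprint 30×7) is included at this height (area 210.00 mm²); the cylinder at (8, 4.5): section is a regular 32-gon, circumradius r=9.5 (area = (32/2)·9.500²·sin(360°/32) = 281.71 mm²); Taking the first minus the rest: starting from the 30×7 cube (210.00 mm²), the r=9.5 cylinder at (8, 4.5) partially overlaps it — only the 120.35 mm² overlap (of its 281.71 mm²) is removed, clipping the outline — area = 89.65 mm². Overall, the cross-section is a single solid region. Net area = 89.65 mm².

89.65 mm²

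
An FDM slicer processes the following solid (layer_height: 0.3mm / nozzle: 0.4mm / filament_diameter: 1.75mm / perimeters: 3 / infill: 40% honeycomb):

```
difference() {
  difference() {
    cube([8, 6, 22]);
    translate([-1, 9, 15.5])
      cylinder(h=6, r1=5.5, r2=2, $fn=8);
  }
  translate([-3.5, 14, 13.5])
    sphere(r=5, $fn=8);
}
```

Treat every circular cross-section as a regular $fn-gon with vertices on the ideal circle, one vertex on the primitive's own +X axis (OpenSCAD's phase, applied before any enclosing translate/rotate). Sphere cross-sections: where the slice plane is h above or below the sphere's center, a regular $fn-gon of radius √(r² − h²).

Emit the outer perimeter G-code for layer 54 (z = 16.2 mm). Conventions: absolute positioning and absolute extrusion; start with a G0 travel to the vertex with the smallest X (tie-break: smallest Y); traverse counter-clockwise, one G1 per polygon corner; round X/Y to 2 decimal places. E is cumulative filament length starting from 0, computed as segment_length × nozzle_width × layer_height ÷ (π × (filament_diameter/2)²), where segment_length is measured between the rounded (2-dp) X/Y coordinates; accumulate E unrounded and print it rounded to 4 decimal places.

At z = 16.2 mm: the cube is present — its section is the full 8×6 rectangle; the cone at (-1, 9) (r1=5.5→r2=2) has section circumradius 5.092 here — a regular 8-gon; Taking the first minus the rest: starting from the 8×6 cube, the cone at (-1, 9) partially overlaps it — only the 3.04 mm² overlap (of its 73.33 mm²) is removed, clipping the outline — 1 connected region; the sphere at (-3.5, 14): section is a regular 8-gon, circumradius = √(r²−h²) = √(5²−2.7²) = 4.208; Taking the first minus the rest: starting from that combined region, the r=5 sphere at (-3.5, 14) misses the remaining region (no effect) — 1 connected region. The outline is a single polygon with 6 vertices. Extrusion per mm of travel: 0.4 × 0.3 / (π × 0.875²) = 0.049890. Accumulating E over each segment gives final E = 1.3438.

G0 X0.00 Y0.00 Z16.20
G1 X8.00 Y0.00 E0.3991
G1 X8.00 Y6.00 E0.6985
G1 X2.85 Y6.00 E0.9554
G1 X2.60 Y5.40 E0.9878
G1 X0.00 Y4.32 E1.1283
G1 X0.00 Y0.00 E1.3438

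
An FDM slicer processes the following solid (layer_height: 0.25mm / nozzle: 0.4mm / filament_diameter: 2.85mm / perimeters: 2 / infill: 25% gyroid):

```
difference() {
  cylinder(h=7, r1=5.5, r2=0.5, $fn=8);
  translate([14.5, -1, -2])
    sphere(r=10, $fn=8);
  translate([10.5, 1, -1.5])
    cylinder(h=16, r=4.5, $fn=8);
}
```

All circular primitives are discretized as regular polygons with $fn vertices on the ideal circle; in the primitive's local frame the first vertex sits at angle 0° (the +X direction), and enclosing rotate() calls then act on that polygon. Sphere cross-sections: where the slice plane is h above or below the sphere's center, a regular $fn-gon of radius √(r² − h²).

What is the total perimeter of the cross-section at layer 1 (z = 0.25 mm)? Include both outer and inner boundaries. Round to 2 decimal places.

At z = 0.25 mm: the cone (r1=5.5→r2=0.5) has section circumradius 5.321 here — a regular 8-gon (perimeter = 2·8·5.321·sin(180°/8) = 32.58 mm); the sphere at (14.5, -1): section is a regular 8-gon, circumradius = √(r²−h²) = √(10²−2.25²) = 9.744 (perimeter = 2·8·9.744·sin(180°/8) = 59.66 mm); the r=4.5 cylinder at (10.5, 1) contributes a regular 8-gon of circumradius 4.5 (perimeter = 2·8·4.500·sin(180°/8) = 27.55 mm); Taking the first minus the rest: starting from the cone, the r=10 sphere at (14.5, -1) partially overlaps it — only the 0.18 mm² overlap (of its 268.52 mm²) is removed, clipping the outline; the r=4.5 cylinder at (10.5, 1) misses the remaining region (no effect) — boundary = 32.58 mm. Overall, the cross-section is a single solid region. Total boundary length (outer) = 32.58 mm.

32.58 mm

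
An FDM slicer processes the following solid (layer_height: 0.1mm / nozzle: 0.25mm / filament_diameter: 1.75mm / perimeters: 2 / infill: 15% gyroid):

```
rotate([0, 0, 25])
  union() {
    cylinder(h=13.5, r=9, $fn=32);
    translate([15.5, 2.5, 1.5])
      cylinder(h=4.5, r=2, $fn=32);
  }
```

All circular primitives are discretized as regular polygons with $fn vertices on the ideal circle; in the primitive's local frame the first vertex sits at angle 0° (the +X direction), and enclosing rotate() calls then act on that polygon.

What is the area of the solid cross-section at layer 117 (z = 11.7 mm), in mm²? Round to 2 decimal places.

At z = 11.7 mm: the r=9 cylinder gives a regular 32-gon of circumradius 9 (constant along its height) (area = (32/2)·9.000²·sin(360°/32) = 252.84 mm²); the cylinder at (15.5, 2.5) is not intersected at this z (z outside [1.5, 6]); Combining (union): only the r=9 cylinder is present, so the union is just that shape — area = 252.84 mm²; (whole slice rotated 25° about Z — lengths, areas and connectivity unchanged). Overall, the cross-section is a single solid region. Net area = 252.84 mm².

252.84 mm²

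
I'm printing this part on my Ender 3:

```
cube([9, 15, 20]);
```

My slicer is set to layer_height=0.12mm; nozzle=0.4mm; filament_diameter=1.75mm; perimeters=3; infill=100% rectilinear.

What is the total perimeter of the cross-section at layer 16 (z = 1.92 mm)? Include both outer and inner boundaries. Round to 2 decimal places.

48.00 mm

At z = 1.92 mm: the 9×15 cube contributes its full rectangle (perimeter 48.00 mm). Overall, the cross-section is a single solid region. Total boundary length (outer) = 48.00 mm.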